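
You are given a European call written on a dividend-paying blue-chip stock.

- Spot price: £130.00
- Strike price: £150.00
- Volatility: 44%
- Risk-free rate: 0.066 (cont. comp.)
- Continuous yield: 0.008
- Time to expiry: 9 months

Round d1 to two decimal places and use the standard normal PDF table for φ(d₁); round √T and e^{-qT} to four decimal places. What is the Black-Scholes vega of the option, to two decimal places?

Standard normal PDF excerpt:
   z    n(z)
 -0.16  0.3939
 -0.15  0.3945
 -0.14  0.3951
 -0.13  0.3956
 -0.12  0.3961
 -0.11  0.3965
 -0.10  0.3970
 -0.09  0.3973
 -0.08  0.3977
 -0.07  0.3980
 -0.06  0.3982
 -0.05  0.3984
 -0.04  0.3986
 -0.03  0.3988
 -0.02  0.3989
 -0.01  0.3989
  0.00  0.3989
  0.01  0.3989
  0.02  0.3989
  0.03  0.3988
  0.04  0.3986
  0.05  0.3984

T = 0.75;  σ√T = 0.3811
d₁ = [ln(130/150) + (0.066 − 0.008 + ½·0.44²)·0.75] / (σ√T) = (-0.1431 + 0.1161) / 0.3811 = -0.0709 ≈ -0.07
√T = √0.75 = 0.8660
φ(d₁) = φ(-0.07) = 0.3980
exp(−qT) = exp(−0.008·0.75) = 0.9940
vega = S·exp(−qT)·φ(d₁)·√T = 130·0.9940·0.3980·0.8660 = 44.5380

44.54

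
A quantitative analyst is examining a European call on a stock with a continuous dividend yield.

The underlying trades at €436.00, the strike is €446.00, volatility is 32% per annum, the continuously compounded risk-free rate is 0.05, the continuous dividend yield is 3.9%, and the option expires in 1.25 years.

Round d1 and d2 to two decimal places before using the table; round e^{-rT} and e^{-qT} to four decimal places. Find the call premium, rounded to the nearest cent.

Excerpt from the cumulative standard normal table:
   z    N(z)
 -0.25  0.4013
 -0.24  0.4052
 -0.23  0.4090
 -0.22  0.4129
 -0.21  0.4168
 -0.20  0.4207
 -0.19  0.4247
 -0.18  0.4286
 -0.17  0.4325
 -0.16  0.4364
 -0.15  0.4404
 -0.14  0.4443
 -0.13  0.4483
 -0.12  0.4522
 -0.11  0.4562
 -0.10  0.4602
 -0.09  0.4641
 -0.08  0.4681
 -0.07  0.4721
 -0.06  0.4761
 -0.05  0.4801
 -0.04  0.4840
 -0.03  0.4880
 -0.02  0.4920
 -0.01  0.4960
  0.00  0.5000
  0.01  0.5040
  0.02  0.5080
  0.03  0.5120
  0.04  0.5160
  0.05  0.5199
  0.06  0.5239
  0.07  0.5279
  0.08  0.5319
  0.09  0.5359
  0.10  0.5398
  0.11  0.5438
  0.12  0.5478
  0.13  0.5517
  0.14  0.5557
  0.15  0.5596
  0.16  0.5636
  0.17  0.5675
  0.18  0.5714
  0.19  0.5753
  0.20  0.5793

T = 1.25;  σ√T = 0.3578
d₁ = [ln(436/446) + (0.05 − 0.039 + ½·0.32²)·1.25] / (σ√T) = (-0.0227 + 0.0778) / 0.3578 = 0.1539 → 0.15
d₂ = 0.1539 − 0.3578 = -0.2038 → -0.20
e^(−qT) = e^(−0.039·1.25) = 0.9524;  e^(−rT) = e^(−0.05·1.25) = 0.9394
N(d₁) = N(0.15) = 0.5596;  N(d₂) = N(-0.20) = 0.4207
C = 436·0.9524·0.5596 − 446·0.9394·0.4207 = 232.3719 − 176.2617 = 56.1102

€56.11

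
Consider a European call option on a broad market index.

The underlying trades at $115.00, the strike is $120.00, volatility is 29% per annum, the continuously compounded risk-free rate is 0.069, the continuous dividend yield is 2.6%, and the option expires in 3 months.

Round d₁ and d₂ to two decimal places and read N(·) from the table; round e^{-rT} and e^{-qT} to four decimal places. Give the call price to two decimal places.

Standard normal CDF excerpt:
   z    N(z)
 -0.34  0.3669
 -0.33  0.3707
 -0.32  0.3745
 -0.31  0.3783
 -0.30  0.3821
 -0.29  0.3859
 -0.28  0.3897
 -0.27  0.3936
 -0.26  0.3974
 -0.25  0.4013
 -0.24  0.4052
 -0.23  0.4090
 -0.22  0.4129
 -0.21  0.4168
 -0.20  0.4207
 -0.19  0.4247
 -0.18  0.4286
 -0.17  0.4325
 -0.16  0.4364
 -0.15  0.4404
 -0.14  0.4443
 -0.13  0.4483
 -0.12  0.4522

σ√T = 0.29 × 0.5000 = 0.1450
d₁ = [ln(115/120) + (0.069 − 0.026 + 0.29²/2)·0.25] / 0.1450 = [-0.0426 + 0.0213] / 0.1450 = -0.1469 → -0.15
d₂ = d₁ − σ√T = -0.1469 − 0.1450 = -0.2919 → -0.29
exp(−qT) = exp(−0.026·0.25) = 0.9935;  exp(−rT) = exp(−0.069·0.25) = 0.9829
N(d₁) = N(-0.15) = 0.4404;  N(d₂) = N(-0.29) = 0.3859
C = 115·0.9935·0.4404 − 120·0.9829·0.3859 = 50.3168 − 45.5161 = 4.8007

$4.80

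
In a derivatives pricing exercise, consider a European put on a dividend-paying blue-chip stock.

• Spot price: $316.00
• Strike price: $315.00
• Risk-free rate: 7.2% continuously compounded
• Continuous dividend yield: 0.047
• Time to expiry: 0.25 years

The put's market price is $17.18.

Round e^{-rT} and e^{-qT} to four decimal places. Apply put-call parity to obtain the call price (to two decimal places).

$20.09

e^(−qT) = e^(−0.047·0.25) = 0.9883;  e^(−rT) = e^(−0.072·0.25) = 0.9822
Put-call parity: C − P = S·e^(−qT) − K·e^(−rT) = 316·0.9883 − 315·0.9822 = 312.3028 − 309.3930 = 2.9098
C = P + (C − P) = 17.18 + (2.9098) = 20.0898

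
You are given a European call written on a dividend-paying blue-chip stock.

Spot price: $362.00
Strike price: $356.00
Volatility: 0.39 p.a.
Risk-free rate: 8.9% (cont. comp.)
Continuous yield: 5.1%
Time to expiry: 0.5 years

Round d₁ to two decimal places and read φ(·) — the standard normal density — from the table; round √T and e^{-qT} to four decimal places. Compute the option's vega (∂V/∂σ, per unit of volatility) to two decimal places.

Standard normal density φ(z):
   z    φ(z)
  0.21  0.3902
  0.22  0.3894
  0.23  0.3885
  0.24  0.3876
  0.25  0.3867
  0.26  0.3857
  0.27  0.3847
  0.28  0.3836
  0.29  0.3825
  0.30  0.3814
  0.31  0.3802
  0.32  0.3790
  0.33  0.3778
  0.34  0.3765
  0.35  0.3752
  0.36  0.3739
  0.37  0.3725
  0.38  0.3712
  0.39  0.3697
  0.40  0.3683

σ√T = 0.39 × 0.7071 = 0.2758
d₁ = [ln(362/356) + (0.089 − 0.051 + 0.39²/2)·0.5] / 0.2758 = [0.0167 + 0.0570] / 0.2758 = 0.2674 ⇒ 0.27
√T = √0.5 = 0.7071
φ(d₁) = φ(0.27) = 0.3847
exp(−qT) = exp(−0.051·0.5) = 0.9748
vega = S·exp(−qT)·φ(d₁)·√T = 362·0.9748·0.3847·0.7071 = 95.9902

95.99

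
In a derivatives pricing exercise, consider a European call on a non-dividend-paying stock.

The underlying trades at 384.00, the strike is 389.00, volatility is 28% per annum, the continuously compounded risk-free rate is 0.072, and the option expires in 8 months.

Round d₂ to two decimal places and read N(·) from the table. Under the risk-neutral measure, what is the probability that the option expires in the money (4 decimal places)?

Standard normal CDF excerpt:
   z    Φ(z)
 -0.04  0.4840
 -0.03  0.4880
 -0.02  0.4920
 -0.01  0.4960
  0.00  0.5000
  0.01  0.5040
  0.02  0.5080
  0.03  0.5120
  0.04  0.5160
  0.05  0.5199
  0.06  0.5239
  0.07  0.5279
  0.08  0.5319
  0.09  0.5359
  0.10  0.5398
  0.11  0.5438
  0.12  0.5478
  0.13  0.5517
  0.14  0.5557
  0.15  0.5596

0.5160

T = 0.6667;  σ√T = 0.2286
d₁ = [ln(384/389) + (0.072 + 0.28²/2)·0.6667] / 0.2286 = [-0.0129 + 0.0741] / 0.2286 = 0.2677 ≈ 0.27
d₂ = d₁ − σ√T = 0.2677 − 0.2286 = 0.0391 ≈ 0.04
Pr(exercise) under Q = N(d₂) = 0.5160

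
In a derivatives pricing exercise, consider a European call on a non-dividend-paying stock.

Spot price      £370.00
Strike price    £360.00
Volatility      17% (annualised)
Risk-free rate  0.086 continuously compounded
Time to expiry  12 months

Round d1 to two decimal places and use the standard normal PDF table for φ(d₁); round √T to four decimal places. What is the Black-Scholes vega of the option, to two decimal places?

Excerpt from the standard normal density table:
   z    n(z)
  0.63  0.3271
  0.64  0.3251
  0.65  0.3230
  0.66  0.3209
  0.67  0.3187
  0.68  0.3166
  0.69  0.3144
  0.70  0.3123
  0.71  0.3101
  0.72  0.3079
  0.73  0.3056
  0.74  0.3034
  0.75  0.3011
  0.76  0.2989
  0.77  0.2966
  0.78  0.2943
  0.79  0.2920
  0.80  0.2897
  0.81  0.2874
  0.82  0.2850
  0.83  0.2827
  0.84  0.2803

111.41

σ√T = 0.17·√1 = 0.1700
d₁ = [ln(370/360) + (0.086 + 0.17²/2)·1] / 0.1700 = [0.0274 + 0.1004] / 0.1700 = 0.7521 ≈ 0.75
√T = √1 = 1.0000
φ(d₁) = φ(0.75) = 0.3011
vega = S·φ(d₁)·√T = 370·0.3011·1.0000 = 111.4070
(The put has the same vega.)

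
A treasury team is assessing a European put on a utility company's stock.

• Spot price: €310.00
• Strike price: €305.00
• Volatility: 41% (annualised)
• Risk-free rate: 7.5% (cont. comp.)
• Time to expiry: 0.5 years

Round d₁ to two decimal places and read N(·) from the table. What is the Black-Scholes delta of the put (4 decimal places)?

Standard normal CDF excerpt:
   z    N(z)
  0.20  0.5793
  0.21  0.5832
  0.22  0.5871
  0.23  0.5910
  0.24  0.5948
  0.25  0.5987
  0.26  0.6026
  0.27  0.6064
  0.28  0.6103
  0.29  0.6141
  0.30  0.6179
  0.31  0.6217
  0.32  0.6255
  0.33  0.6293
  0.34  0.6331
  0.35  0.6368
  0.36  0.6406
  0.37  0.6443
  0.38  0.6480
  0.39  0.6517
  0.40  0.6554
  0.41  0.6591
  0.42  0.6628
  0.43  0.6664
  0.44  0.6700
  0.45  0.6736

σ√T = 0.41·√0.5 = 0.2899
ln(S/K) + (r + σ²/2)T = ln(310/305) + (0.075 + 0.41²/2)·0.5 = 0.0163 + 0.0795 = 0.0958
d₁ = 0.0958 / 0.2899 = 0.3304 ⇒ 0.33
N(d₁) = N(0.33) = 0.6293
Δ_put = N(d₁) − 1 = 0.6293 − 1 = -0.3707

-0.3707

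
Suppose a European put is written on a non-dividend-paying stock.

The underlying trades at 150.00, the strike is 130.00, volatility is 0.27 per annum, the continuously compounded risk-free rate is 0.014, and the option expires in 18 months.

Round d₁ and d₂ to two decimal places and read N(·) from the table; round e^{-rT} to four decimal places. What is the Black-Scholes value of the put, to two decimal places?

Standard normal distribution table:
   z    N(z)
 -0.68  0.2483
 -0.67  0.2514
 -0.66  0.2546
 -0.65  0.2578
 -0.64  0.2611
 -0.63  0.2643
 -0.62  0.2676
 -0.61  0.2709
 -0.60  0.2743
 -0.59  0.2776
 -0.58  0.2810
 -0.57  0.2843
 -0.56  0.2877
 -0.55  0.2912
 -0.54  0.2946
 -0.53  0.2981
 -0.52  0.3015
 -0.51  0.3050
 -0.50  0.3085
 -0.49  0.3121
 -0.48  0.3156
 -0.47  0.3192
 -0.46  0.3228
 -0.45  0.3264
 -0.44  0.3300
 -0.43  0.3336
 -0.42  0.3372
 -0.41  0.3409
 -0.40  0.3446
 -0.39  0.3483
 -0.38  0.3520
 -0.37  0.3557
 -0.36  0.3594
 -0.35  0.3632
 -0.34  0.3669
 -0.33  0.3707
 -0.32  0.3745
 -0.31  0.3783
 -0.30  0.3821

9.00

σ√T = 0.27 × 1.2247 = 0.3307
ln(S/K) + (r + σ²/2)T = ln(150/130) + (0.014 + 0.27²/2)·1.5 = 0.1431 + 0.0757 = 0.2188
d₁ = 0.2188 / 0.3307 = 0.6616 → 0.66
d₂ = d₁ − σ√T = 0.6616 − 0.3307 = 0.3309 → 0.33
exp(−rT) = exp(−0.014·1.5) = 0.9792
N(−d₂) = N(-0.33) = 0.3707;  N(−d₁) = N(-0.66) = 0.2546
P = 130·0.9792·0.3707 − 150·0.2546 = 47.1886 − 38.1900 = 8.9986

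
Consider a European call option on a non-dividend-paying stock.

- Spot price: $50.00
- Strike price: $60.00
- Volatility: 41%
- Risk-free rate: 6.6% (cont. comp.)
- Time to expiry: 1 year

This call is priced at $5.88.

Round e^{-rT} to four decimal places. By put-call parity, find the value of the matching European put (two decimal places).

exp(−rT) = exp(−0.066·1) = 0.9361
Put-call parity: C − P = S − K·e^(−rT) = 50 − 60·0.9361 = 50 − 56.1660 = -6.1660
P = C − (C − P) = 5.88 − (-6.1660) = 12.0460

$12.05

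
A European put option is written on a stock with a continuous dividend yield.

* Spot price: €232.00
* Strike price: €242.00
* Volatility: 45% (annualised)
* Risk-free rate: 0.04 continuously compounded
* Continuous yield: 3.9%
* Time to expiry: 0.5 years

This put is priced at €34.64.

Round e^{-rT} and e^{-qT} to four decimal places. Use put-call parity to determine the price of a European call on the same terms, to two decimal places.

€24.95

e^(−qT) = e^(−0.039·0.5) = 0.9807;  e^(−rT) = e^(−0.04·0.5) = 0.9802
Put-call parity: C − P = S·e^(−qT) − K·e^(−rT) = 232·0.9807 − 242·0.9802 = 227.5224 − 237.2084 = -9.6860
C = P + (C − P) = 34.64 + (-9.6860) = 24.9540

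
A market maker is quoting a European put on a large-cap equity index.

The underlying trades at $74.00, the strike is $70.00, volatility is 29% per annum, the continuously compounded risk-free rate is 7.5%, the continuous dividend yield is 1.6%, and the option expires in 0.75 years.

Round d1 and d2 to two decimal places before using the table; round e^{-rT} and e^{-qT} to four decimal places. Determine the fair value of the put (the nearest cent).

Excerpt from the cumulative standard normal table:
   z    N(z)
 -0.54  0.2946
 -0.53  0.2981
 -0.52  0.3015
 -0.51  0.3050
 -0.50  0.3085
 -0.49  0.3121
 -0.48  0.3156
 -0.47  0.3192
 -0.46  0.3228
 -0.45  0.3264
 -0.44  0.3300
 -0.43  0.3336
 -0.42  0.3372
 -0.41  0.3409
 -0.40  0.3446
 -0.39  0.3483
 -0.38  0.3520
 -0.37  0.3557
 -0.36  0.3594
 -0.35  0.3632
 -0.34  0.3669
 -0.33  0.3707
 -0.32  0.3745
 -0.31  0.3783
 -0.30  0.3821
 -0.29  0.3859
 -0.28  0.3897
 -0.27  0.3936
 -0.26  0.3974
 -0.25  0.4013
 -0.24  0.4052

$4.00

σ√T = 0.29 × 0.8660 = 0.2511
d₁ = [ln(74/70) + (0.075 − 0.016 + ½·0.29²)·0.75] / (σ√T) = (0.0556 + 0.0758) / 0.2511 = 0.5230 → 0.52
d₂ = 0.5230 − 0.2511 = 0.2719 → 0.27
e^(−qT) = e^(−0.016·0.75) = 0.9881;  e^(−rT) = e^(−0.075·0.75) = 0.9453
N(−d₂) = N(-0.27) = 0.3936;  N(−d₁) = N(-0.52) = 0.3015
P = 70·0.9453·0.3936 − 74·0.9881·0.3015 = 26.0449 − 22.0455 = 3.9994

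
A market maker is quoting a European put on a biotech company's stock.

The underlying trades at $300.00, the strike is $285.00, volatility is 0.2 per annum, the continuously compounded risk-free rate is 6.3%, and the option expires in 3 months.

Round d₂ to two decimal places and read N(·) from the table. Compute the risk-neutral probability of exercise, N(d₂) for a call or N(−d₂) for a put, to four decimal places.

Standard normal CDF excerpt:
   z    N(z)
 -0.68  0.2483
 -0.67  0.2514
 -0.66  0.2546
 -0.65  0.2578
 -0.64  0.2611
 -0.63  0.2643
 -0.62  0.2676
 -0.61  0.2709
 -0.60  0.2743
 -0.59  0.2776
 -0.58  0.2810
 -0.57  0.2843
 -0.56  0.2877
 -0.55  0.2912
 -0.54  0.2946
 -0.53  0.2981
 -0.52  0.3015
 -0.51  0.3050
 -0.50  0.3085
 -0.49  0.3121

0.2676

σ√T = 0.2·√0.25 = 0.1000
d₁ = [ln(300/285) + (0.063 + 0.2²/2)·0.25] / 0.1000 = [0.0513 + 0.0208] / 0.1000 = 0.7204 → 0.72
d₂ = d₁ − σ√T = 0.7204 − 0.1000 = 0.6204 → 0.62
Risk-neutral Pr[S_T < K] = N(−d₂) = N(-0.62) = 0.2676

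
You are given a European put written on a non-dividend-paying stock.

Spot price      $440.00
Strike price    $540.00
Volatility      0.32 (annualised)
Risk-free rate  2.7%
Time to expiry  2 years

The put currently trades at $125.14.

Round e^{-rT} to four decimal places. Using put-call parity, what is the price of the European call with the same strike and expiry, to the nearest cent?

$53.54

e^(−rT) = e^(−0.027·2) = 0.9474
Put-call parity: C − P = S − K·e^(−rT) = 440 − 540·0.9474 = 440 − 511.5960 = -71.5960
C = P + (C − P) = 125.14 + (-71.5960) = 53.5440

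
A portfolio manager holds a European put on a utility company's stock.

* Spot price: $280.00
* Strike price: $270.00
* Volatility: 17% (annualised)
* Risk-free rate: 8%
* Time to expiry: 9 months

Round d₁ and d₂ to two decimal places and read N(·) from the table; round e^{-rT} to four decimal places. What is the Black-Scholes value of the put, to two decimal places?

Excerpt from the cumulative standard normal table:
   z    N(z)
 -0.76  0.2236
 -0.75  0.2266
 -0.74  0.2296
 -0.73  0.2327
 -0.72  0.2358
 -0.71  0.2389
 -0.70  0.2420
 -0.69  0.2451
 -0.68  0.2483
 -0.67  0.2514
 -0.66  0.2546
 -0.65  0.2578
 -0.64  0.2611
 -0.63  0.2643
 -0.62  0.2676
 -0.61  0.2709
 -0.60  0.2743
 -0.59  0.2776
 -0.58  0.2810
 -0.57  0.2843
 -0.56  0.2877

σ√T = 0.17 × 0.8660 = 0.1472
d₁ = [ln(280/270) + (0.08 + 0.17²/2)·0.75] / 0.1472 = [0.0364 + 0.0708] / 0.1472 = 0.7282 ⇒ 0.73
d₂ = d₁ − σ√T = 0.7282 − 0.1472 = 0.5810 ⇒ 0.58
e^(−rT) = e^(−0.08·0.75) = 0.9418
P = 270·0.9418·N(-0.58) − 280·N(-0.73) = 270·0.9418·0.2810 − 280·0.2327 = 71.4544 − 65.1560 = 6.2984

$6.30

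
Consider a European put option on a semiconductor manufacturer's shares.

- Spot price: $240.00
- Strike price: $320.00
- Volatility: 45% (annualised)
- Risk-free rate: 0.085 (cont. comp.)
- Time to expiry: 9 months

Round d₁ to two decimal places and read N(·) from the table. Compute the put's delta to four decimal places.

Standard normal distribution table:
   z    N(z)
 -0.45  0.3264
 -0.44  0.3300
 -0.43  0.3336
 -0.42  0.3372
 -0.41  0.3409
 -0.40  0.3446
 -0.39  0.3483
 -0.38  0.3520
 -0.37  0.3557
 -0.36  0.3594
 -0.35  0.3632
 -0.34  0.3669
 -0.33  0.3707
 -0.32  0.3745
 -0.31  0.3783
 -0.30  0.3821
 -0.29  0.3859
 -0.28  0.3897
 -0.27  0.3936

σ√T = 0.45·√0.75 = 0.3897
d₁ = [ln(240/320) + (0.085 + 0.45²/2)·0.75] / 0.3897 = [-0.2877 + 0.1397] / 0.3897 = -0.3798 ⇒ -0.38
N(d₁) = N(-0.38) = 0.3520
Δ_put = N(d₁) − 1 = 0.3520 − 1 = -0.6480

-0.6480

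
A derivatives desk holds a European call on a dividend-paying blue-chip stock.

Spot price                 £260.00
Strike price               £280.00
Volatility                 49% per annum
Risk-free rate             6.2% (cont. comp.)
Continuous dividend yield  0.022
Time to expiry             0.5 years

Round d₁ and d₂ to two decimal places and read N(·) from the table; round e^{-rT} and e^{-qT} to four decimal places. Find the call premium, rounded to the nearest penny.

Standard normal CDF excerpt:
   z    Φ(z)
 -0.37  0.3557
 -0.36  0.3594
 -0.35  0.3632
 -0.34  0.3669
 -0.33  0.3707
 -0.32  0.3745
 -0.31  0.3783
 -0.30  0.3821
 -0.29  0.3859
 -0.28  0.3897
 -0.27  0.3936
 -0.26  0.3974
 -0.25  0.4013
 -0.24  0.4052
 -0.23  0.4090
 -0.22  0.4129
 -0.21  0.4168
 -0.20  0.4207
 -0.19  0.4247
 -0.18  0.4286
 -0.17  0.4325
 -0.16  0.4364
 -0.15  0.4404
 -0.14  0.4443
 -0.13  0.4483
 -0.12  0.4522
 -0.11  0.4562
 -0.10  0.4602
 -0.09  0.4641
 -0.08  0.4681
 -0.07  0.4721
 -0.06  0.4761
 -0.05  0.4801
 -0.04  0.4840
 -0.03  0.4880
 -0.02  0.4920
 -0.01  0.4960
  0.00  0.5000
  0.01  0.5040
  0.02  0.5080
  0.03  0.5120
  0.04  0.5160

£30.01

σ√T = 0.49 × 0.7071 = 0.3465
d₁ = [ln(260/280) + (0.062 − 0.022 + 0.49²/2)·0.5] / 0.3465 = [-0.0741 + 0.0800] / 0.3465 = 0.0171 which rounds to 0.02
d₂ = d₁ − σ√T = 0.0171 − 0.3465 = -0.3294 which rounds to -0.33
exp(−qT) = exp(−0.022·0.5) = 0.9891;  exp(−rT) = exp(−0.062·0.5) = 0.9695
C = 260·0.9891·N(0.02) − 280·0.9695·N(-0.33) = 260·0.9891·0.5080 − 280·0.9695·0.3707 = 130.6403 − 100.6302 = 30.0101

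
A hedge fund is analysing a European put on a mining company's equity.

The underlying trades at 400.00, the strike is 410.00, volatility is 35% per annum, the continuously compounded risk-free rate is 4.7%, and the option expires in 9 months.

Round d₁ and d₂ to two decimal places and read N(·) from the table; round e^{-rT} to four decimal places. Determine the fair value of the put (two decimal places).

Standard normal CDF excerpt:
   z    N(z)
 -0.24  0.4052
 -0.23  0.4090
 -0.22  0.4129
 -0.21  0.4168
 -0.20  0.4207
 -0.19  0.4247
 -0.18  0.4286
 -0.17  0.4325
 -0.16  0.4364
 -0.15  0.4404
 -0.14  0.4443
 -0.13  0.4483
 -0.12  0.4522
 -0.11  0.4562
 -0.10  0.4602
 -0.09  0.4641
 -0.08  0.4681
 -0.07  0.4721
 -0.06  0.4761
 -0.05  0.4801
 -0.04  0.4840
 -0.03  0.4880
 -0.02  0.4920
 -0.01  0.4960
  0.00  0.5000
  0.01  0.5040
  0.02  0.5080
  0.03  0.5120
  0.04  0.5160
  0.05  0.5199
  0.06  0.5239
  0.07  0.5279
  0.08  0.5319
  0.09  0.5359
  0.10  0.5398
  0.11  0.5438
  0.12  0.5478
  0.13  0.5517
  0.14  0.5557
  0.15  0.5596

46.95

T = 0.75;  σ√T = 0.3031
d₁ = [ln(400/410) + (0.047 + 0.35²/2)·0.75] / 0.3031 = [-0.0247 + 0.0812] / 0.3031 = 0.1864 → 0.19
d₂ = d₁ − σ√T = 0.1864 − 0.3031 = -0.1167 → -0.12
e^(−rT) = e^(−0.047·0.75) = 0.9654
N(−d₂) = N(0.12) = 0.5478;  N(−d₁) = N(-0.19) = 0.4247
P = 410·0.9654·0.5478 − 400·0.4247 = 216.8269 − 169.8800 = 46.9469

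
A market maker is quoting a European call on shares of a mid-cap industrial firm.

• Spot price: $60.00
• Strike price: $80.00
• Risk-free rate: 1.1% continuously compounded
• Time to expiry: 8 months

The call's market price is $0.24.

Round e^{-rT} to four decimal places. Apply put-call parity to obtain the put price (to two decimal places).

exp(−rT) = exp(−0.011·0.6667) = 0.9927
Put-call parity: C − P = S − K·e^(−rT) = 60 − 80·0.9927 = 60 − 79.4160 = -19.4160
P = C − (C − P) = 0.24 − (-19.4160) = 19.6560

$19.66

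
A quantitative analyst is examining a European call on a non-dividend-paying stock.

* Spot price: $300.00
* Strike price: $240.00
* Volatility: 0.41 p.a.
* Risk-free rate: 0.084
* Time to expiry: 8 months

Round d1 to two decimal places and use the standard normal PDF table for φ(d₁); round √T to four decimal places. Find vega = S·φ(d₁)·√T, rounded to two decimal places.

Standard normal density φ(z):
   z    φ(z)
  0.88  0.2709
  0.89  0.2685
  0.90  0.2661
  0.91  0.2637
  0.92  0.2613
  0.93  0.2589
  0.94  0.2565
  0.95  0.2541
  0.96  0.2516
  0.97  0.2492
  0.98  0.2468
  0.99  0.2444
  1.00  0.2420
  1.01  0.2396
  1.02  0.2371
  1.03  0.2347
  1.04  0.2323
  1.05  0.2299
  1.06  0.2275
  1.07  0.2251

σ√T = 0.41·√0.6667 = 0.3348
ln(S/K) + (r + σ²/2)T = ln(300/240) + (0.084 + 0.41²/2)·0.6667 = 0.2231 + 0.1120 = 0.3352
d₁ = 0.3352 / 0.3348 = 1.0012 ⇒ 1.00
√T = √0.6667 = 0.8165
φ(d₁) = φ(1.00) = 0.2420
vega = S·φ(d₁)·√T = 300·0.2420·0.8165 = 59.2779

59.28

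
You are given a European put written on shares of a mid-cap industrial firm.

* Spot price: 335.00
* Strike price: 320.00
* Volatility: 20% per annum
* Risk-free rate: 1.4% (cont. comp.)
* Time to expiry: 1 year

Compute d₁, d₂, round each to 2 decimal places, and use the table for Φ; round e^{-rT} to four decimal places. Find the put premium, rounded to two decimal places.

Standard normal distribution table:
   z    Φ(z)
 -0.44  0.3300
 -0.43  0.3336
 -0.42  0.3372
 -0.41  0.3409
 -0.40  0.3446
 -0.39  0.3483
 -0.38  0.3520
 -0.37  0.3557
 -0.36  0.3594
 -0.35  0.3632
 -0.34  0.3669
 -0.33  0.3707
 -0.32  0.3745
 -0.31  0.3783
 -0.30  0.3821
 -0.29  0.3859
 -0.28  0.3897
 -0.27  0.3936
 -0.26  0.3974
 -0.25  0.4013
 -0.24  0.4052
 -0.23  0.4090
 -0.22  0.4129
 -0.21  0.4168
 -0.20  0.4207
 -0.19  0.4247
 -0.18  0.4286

T = 1;  σ√T = 0.2000
d₁ = [ln(335/320) + (0.014 + ½·0.2²)·1] / (σ√T) = (0.0458 + 0.0340) / 0.2000 = 0.3990 → 0.40
d₂ = 0.3990 − 0.2000 = 0.1990 → 0.20
e^(−rT) = e^(−0.014·1) = 0.9861
N(−d₂) = N(-0.20) = 0.4207;  N(−d₁) = N(-0.40) = 0.3446
P = 320·0.9861·0.4207 − 335·0.3446 = 132.7527 − 115.4410 = 17.3117

17.31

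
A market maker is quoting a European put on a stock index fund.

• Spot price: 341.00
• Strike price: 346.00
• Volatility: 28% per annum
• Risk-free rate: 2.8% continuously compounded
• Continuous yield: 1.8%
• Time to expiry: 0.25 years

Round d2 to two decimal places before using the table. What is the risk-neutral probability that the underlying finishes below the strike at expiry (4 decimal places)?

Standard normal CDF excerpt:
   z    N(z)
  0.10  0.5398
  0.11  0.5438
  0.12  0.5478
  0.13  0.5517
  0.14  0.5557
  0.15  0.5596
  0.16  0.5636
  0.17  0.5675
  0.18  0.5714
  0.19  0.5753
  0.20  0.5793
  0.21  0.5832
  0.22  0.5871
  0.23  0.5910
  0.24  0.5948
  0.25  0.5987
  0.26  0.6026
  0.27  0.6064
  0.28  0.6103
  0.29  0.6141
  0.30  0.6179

0.5636

T = 0.25;  σ√T = 0.1400
d₁ = [ln(341/346) + (0.028 − 0.018 + 0.28²/2)·0.25] / 0.1400 = [-0.0146 + 0.0123] / 0.1400 = -0.0161 ⇒ -0.02
d₂ = d₁ − σ√T = -0.0161 − 0.1400 = -0.1561 ⇒ -0.16
Risk-neutral Pr[S_T < K] = N(−d₂) = N(0.16) = 0.5636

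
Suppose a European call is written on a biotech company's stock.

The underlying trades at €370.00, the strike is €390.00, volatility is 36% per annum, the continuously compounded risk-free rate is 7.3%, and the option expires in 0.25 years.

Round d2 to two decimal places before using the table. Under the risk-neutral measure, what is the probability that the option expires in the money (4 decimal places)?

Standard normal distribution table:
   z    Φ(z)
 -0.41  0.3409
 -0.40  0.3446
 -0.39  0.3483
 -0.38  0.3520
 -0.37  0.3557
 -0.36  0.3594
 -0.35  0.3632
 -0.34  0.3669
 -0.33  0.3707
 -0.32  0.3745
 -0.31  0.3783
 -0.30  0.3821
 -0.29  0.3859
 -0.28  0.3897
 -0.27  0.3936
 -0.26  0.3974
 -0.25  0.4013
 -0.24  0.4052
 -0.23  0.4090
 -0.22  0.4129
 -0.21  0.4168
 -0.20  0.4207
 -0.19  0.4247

T = 0.25;  σ√T = 0.1800
ln(S/K) + (r + σ²/2)T = ln(370/390) + (0.073 + 0.36²/2)·0.25 = -0.0526 + 0.0344 = -0.0182
d₁ = -0.0182 / 0.1800 = -0.1011 which rounds to -0.10
d₂ = d₁ − σ√T = -0.1011 − 0.1800 = -0.2811 which rounds to -0.28
Pr(exercise) under Q = N(d₂) = 0.3897

0.3897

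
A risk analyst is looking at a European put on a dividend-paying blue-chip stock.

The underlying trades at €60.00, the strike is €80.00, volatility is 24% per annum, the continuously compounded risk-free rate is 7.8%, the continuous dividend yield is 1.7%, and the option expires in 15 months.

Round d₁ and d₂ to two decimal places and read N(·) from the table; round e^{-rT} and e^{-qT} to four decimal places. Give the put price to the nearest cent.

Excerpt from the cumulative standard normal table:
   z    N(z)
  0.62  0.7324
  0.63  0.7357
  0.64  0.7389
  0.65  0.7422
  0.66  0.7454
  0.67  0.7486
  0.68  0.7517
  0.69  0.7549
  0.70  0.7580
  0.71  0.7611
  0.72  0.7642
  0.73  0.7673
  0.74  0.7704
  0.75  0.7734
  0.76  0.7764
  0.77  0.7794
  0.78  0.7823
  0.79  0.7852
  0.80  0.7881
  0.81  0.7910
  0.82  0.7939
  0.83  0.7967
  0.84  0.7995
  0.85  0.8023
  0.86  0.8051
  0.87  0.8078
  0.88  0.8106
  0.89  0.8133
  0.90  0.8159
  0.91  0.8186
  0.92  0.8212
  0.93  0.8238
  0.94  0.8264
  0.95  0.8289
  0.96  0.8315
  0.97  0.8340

€16.00

σ√T = 0.24·√1.25 = 0.2683
ln(S/K) + (r − q + σ²/2)T = ln(60/80) + (0.078 − 0.017 + 0.24²/2)·1.25 = -0.2877 + 0.1122 = -0.1754
d₁ = -0.1754 / 0.2683 = -0.6538 ≈ -0.65
d₂ = d₁ − σ√T = -0.6538 − 0.2683 = -0.9221 ≈ -0.92
e^(−qT) = e^(−0.017·1.25) = 0.9790;  e^(−rT) = e^(−0.078·1.25) = 0.9071
N(−d₂) = N(0.92) = 0.8212;  N(−d₁) = N(0.65) = 0.7422
P = 80·0.9071·0.8212 − 60·0.9790·0.7422 = 59.5928 − 43.5968 = 15.9960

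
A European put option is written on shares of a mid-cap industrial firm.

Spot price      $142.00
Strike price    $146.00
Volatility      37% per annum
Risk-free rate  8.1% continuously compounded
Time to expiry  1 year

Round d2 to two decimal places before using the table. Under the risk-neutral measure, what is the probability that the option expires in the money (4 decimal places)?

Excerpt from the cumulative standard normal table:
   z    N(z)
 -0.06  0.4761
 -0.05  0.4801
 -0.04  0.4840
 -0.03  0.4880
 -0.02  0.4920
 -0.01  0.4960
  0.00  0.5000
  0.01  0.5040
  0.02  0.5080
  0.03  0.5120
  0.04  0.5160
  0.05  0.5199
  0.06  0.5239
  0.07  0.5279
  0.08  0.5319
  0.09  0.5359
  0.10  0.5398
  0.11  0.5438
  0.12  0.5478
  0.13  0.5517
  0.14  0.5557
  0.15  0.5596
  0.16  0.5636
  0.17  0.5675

σ√T = 0.37·√1 = 0.3700
ln(S/K) + (r + σ²/2)T = ln(142/146) + (0.081 + 0.37²/2)·1 = -0.0278 + 0.1494 = 0.1217
d₁ = 0.1217 / 0.3700 = 0.3288 which rounds to 0.33
d₂ = d₁ − σ√T = 0.3288 − 0.3700 = -0.0412 which rounds to -0.04
Pr(exercise) under Q = N(−d₂) = N(0.04) = 0.5160

0.5160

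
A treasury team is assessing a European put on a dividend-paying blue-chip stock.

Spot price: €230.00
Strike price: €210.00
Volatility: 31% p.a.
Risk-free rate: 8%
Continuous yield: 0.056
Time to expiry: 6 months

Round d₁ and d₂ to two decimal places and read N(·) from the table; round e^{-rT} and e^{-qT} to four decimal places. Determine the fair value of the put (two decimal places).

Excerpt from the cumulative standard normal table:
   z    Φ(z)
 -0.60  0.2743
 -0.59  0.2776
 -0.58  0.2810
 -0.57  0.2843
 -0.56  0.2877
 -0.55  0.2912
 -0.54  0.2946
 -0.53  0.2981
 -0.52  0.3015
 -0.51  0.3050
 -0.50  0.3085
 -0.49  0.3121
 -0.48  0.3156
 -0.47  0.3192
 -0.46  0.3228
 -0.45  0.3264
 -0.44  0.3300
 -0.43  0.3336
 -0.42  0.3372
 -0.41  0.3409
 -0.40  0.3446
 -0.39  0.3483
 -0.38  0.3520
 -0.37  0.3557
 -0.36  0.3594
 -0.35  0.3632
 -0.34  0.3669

σ√T = 0.31 × 0.7071 = 0.2192
ln(S/K) + (r − q + σ²/2)T = ln(230/210) + (0.08 − 0.056 + 0.31²/2)·0.5 = 0.0910 + 0.0360 = 0.1270
d₁ = 0.1270 / 0.2192 = 0.5794 which rounds to 0.58
d₂ = d₁ − σ√T = 0.5794 − 0.2192 = 0.3602 which rounds to 0.36
exp(−qT) = exp(−0.056·0.5) = 0.9724;  exp(−rT) = exp(−0.08·0.5) = 0.9608
N(−d₂) = N(-0.36) = 0.3594;  N(−d₁) = N(-0.58) = 0.2810
P = 210·0.9608·0.3594 − 230·0.9724·0.2810 = 72.5154 − 62.8462 = 9.6692

€9.67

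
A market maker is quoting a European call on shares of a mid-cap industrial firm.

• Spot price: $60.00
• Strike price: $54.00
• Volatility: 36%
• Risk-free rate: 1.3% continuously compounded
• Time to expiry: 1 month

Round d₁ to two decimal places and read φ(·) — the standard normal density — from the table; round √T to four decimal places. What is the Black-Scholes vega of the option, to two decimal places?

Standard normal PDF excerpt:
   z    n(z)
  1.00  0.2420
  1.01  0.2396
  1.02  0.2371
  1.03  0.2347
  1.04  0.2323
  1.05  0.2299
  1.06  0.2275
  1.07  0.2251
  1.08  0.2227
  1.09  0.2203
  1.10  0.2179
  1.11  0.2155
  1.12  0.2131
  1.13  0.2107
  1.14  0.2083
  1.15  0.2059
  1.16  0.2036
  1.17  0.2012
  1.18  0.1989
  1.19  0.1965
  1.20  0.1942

σ√T = 0.36·√0.08333 = 0.1039
d₁ = [ln(60/54) + (0.013 + 0.36²/2)·0.08333] / 0.1039 = [0.1054 + 0.0065] / 0.1039 = 1.0762 ⇒ 1.08
√T = √0.08333 = 0.2887
φ(d₁) = φ(1.08) = 0.2227
vega = S·φ(d₁)·√T = 60·0.2227·0.2887 = 3.8576

3.86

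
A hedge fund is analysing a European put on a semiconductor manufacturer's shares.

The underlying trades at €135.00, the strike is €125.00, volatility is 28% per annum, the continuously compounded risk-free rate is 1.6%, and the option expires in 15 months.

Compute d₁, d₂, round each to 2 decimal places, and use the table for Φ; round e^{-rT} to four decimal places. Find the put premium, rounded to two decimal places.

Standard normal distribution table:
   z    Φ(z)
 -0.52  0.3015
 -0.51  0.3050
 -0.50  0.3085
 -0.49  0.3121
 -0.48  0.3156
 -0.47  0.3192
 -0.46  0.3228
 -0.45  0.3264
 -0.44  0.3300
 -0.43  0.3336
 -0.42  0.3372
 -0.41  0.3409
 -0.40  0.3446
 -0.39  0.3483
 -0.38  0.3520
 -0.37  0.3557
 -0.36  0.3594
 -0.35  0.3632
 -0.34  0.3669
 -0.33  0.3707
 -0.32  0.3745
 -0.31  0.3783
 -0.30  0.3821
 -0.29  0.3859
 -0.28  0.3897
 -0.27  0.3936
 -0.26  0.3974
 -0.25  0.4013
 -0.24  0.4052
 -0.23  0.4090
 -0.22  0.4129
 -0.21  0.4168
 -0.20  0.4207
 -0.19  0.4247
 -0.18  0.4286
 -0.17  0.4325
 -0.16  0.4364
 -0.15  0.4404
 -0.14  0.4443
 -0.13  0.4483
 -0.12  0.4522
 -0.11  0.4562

σ√T = 0.28 × 1.1180 = 0.3130
d₁ = [ln(135/125) + (0.016 + ½·0.28²)·1.25] / (σ√T) = (0.0770 + 0.0690) / 0.3130 = 0.4663 ⇒ 0.47
d₂ = 0.4663 − 0.3130 = 0.1532 ⇒ 0.15
e^(−rT) = e^(−0.016·1.25) = 0.9802
N(−d₂) = N(-0.15) = 0.4404;  N(−d₁) = N(-0.47) = 0.3192
P = 125·0.9802·0.4404 − 135·0.3192 = 53.9600 − 43.0920 = 10.8680

€10.87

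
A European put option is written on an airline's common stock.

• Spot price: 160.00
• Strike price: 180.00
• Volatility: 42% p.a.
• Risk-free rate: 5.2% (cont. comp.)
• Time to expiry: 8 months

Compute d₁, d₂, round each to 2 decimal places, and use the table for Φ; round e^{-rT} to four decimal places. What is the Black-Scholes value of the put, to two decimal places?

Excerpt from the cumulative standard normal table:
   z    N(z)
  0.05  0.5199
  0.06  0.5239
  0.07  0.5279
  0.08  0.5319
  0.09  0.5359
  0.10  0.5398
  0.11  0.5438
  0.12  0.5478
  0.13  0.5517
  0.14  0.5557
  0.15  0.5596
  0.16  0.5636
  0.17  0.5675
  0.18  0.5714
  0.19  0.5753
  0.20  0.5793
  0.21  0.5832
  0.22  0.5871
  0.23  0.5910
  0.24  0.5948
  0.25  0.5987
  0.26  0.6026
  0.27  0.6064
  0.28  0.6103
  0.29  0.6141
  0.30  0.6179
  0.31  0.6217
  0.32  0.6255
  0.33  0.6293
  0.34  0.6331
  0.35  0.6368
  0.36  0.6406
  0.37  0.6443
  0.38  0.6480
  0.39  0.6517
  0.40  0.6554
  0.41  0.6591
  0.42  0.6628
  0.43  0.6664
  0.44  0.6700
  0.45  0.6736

30.13

T = 0.6667;  σ√T = 0.3429
d₁ = [ln(160/180) + (0.052 + ½·0.42²)·0.6667] / (σ√T) = (-0.1178 + 0.0935) / 0.3429 = -0.0709 → -0.07
d₂ = -0.0709 − 0.3429 = -0.4138 → -0.41
exp(−rT) = exp(−0.052·0.6667) = 0.9659
P = 180·0.9659·N(0.41) − 160·N(0.07) = 180·0.9659·0.6591 − 160·0.5279 = 114.5924 − 84.4640 = 30.1284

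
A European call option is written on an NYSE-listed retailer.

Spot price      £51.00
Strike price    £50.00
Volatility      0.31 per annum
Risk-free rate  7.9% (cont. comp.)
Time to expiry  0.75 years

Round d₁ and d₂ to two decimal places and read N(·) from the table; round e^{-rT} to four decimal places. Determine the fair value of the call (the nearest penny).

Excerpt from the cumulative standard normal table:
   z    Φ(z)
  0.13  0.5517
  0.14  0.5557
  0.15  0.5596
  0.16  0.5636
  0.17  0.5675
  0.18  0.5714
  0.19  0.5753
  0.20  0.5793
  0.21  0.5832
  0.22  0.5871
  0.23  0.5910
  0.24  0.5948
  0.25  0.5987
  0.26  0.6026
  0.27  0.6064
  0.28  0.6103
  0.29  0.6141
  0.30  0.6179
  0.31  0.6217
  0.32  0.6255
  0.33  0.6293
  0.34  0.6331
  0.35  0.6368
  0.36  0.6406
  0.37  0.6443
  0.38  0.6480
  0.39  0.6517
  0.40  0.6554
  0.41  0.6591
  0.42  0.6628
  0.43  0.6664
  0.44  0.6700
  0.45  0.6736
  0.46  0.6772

£7.43

σ√T = 0.31·√0.75 = 0.2685
d₁ = [ln(51/50) + (0.079 + 0.31²/2)·0.75] / 0.2685 = [0.0198 + 0.0953] / 0.2685 = 0.4287 ≈ 0.43
d₂ = d₁ − σ√T = 0.4287 − 0.2685 = 0.1602 ≈ 0.16
exp(−rT) = exp(−0.079·0.75) = 0.9425
C = 51·N(0.43) − 50·0.9425·N(0.16) = 51·0.6664 − 50·0.9425·0.5636 = 33.9864 − 26.5596 = 7.4267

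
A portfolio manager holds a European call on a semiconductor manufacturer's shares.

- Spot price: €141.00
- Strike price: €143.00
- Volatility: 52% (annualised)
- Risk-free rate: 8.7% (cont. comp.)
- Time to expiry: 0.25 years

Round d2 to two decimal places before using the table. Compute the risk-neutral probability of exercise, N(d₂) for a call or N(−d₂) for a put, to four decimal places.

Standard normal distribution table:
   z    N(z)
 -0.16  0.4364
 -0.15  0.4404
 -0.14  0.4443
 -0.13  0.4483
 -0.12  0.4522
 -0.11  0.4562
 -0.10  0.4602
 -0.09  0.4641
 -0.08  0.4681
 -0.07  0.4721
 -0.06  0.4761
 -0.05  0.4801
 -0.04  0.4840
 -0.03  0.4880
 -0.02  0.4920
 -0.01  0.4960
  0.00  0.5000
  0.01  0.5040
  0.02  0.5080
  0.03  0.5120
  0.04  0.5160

0.4602

T = 0.25;  σ√T = 0.2600
d₁ = [ln(141/143) + (0.087 + 0.52²/2)·0.25] / 0.2600 = [-0.0141 + 0.0556] / 0.2600 = 0.1595 ≈ 0.16
d₂ = d₁ − σ√T = 0.1595 − 0.2600 = -0.1005 ≈ -0.10
Pr(exercise) under Q = N(d₂) = 0.4602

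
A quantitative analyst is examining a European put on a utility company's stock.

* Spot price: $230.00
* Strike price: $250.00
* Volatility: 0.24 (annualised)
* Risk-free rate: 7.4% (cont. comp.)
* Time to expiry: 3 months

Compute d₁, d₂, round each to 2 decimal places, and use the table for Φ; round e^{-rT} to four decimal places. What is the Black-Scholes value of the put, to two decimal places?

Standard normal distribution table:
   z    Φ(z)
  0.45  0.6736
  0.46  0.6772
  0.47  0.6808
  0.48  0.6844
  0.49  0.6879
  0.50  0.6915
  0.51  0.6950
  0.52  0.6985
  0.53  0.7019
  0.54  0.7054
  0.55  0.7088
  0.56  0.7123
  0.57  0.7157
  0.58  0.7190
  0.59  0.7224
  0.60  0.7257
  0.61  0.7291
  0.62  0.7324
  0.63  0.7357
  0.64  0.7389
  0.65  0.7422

$20.69

T = 0.25;  σ√T = 0.1200
ln(S/K) + (r + σ²/2)T = ln(230/250) + (0.074 + 0.24²/2)·0.25 = -0.0834 + 0.0257 = -0.0577
d₁ = -0.0577 / 0.1200 = -0.4807 → -0.48
d₂ = d₁ − σ√T = -0.4807 − 0.1200 = -0.6007 → -0.60
e^(−rT) = e^(−0.074·0.25) = 0.9817
P = 250·0.9817·N(0.60) − 230·N(0.48) = 250·0.9817·0.7257 − 230·0.6844 = 178.1049 − 157.4120 = 20.6929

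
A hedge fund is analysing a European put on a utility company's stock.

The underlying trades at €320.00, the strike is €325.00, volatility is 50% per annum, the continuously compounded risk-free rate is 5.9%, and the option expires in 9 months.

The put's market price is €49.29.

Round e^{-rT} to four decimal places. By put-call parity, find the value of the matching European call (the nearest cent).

€58.36

exp(−rT) = exp(−0.059·0.75) = 0.9567
Put-call parity: C − P = S − K·e^(−rT) = 320 − 325·0.9567 = 320 − 310.9275 = 9.0725
C = P + (C − P) = 49.29 + (9.0725) = 58.3625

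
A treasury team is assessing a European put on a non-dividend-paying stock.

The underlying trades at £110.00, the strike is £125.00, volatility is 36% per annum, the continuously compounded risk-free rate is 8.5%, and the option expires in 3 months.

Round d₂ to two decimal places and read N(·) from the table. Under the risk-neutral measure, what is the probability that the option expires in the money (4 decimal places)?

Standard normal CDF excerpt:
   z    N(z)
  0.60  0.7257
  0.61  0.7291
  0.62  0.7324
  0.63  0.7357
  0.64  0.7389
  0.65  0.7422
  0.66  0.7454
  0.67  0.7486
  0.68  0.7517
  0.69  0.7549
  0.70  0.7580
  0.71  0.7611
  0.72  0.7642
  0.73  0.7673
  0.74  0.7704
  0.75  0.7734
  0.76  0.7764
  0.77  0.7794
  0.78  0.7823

0.7517

σ√T = 0.36 × 0.5000 = 0.1800
d₁ = [ln(110/125) + (0.085 + ½·0.36²)·0.25] / (σ√T) = (-0.1278 + 0.0374) / 0.1800 = -0.5021 which rounds to -0.50
d₂ = -0.5021 − 0.1800 = -0.6821 which rounds to -0.68
Risk-neutral Pr[S_T < K] = N(−d₂) = N(0.68) = 0.7517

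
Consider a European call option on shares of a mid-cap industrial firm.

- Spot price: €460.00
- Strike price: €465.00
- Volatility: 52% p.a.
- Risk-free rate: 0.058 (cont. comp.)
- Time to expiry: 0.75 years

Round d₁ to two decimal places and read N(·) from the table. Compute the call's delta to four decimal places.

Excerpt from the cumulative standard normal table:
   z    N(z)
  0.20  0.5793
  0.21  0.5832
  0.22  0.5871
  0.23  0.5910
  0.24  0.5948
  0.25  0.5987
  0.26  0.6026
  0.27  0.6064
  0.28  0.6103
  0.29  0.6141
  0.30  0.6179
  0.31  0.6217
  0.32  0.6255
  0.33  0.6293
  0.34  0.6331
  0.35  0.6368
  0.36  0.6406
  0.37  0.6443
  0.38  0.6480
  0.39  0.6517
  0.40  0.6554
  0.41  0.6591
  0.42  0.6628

0.6179

T = 0.75;  σ√T = 0.4503
d₁ = [ln(460/465) + (0.058 + 0.52²/2)·0.75] / 0.4503 = [-0.0108 + 0.1449] / 0.4503 = 0.2978 which rounds to 0.30
N(d₁) = N(0.30) = 0.6179
Δ_call = N(d₁) = 0.6179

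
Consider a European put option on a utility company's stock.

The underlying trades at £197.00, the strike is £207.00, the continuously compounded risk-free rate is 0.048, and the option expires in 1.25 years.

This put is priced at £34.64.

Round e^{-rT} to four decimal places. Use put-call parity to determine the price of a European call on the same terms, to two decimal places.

£36.69

e^(−rT) = e^(−0.048·1.25) = 0.9418
Put-call parity: C − P = S − K·e^(−rT) = 197 − 207·0.9418 = 197 − 194.9526 = 2.0474
C = P + (C − P) = 34.64 + (2.0474) = 36.6874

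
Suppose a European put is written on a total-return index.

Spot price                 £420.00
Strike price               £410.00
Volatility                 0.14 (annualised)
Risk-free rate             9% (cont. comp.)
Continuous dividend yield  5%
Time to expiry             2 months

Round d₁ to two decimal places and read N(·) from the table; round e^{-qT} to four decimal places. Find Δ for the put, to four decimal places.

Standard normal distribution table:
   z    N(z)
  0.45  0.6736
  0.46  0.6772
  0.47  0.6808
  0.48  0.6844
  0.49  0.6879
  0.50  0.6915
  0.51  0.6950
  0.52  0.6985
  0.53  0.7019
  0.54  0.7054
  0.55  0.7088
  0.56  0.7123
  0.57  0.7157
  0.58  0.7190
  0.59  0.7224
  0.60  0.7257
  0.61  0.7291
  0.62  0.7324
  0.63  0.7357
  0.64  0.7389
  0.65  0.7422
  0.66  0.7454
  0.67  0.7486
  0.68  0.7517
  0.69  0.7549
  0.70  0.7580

-0.2819

σ√T = 0.14 × 0.4082 = 0.0572
d₁ = [ln(420/410) + (0.09 − 0.05 + ½·0.14²)·0.1667] / (σ√T) = (0.0241 + 0.0083) / 0.0572 = 0.5668 ⇒ 0.57
N(d₁) = N(0.57) = 0.7157
Δ_put = e^(−qT)·(N(d₁) − 1) = 0.9917·(0.7157 − 1) = -0.2819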